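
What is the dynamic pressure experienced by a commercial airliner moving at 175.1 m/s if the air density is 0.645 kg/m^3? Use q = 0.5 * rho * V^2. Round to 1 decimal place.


Step 1: V^2 = 175.1^2 = 30660.01
Step 2: q = 0.5 * 0.645 * 30660.01
Step 3: q = 9887.9 Pa

9887.9


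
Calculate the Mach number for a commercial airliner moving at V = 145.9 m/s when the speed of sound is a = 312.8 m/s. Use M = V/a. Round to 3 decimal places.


Step 1: M = V / a = 145.9 / 312.8
Step 2: M = 0.466

0.466


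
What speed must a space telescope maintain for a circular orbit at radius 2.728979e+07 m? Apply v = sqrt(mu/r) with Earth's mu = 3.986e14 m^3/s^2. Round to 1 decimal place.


Step 1: mu / r = 3.986e14 / 2.728979e+07 = 14606195.2107
Step 2: v = sqrt(14606195.2107) = 3821.8 m/s

3821.8


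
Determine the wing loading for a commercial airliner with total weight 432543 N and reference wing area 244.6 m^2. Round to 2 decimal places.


Step 1: Wing loading = W / S = 432543 / 244.6
Step 2: Wing loading = 1768.37 N/m^2

1768.37


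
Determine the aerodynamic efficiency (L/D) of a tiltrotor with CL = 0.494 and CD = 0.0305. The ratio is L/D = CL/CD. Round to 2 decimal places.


Step 1: L/D = CL / CD = 0.494 / 0.0305
Step 2: L/D = 16.20

16.20


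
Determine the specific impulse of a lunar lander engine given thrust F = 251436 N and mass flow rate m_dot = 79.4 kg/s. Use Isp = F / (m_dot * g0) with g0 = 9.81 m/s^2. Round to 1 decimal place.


Step 1: m_dot * g0 = 79.4 * 9.81 = 778.91
Step 2: Isp = 251436 / 778.91 = 322.8 s

322.8


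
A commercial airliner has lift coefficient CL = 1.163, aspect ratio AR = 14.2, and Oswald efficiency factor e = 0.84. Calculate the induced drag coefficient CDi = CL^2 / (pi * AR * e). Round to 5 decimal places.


Step 1: CL^2 = 1.163^2 = 1.352569
Step 2: pi * AR * e = 3.14159 * 14.2 * 0.84 = 37.472917
Step 3: CDi = 1.352569 / 37.472917 = 0.03609

0.03609


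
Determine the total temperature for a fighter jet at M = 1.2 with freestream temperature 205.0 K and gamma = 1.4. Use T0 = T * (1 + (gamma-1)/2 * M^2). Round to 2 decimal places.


Step 1: (gamma-1)/2 = 0.2
Step 2: M^2 = 1.44
Step 3: 1 + 0.2 * 1.44 = 1.288
Step 4: T0 = 205.0 * 1.288 = 264.04 K

264.04


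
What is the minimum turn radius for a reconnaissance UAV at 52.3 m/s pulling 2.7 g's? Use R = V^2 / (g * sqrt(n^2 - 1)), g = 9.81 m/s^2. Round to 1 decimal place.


Step 1: V^2 = 52.3^2 = 2735.29
Step 2: n^2 - 1 = 2.7^2 - 1 = 6.29
Step 3: sqrt(6.29) = 2.507987
Step 4: R = 2735.29 / (9.81 * 2.507987) = 111.2 m

111.2


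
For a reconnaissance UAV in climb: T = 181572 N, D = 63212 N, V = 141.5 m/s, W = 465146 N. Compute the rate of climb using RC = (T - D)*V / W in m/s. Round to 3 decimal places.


Step 1: Excess thrust = T - D = 181572 - 63212 = 118360 N
Step 2: Excess power = 118360 * 141.5 = 16747940.0 W
Step 3: RC = 16747940.0 / 465146 = 36.006 m/s

36.006


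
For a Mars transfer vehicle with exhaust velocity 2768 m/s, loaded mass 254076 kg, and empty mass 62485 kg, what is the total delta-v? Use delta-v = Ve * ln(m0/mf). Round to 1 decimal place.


Step 1: Mass ratio m0/mf = 254076 / 62485 = 4.066192
Step 2: ln(4.066192) = 1.402707
Step 3: delta-v = 2768 * 1.402707 = 3882.7 m/s

3882.7


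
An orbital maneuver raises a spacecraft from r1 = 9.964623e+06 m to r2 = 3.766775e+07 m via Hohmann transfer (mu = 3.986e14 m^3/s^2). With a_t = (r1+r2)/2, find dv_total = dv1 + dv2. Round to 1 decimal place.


Step 1: Transfer semi-major axis a_t = (9.964623e+06 + 3.766775e+07) / 2 = 2.381619e+07 m
Step 2: v1 (circular at r1) = sqrt(mu/r1) = 6324.67 m/s
Step 3: v_t1 = sqrt(mu*(2/r1 - 1/a_t)) = 7954.02 m/s
Step 4: dv1 = |7954.02 - 6324.67| = 1629.35 m/s
Step 5: v2 (circular at r2) = 3253.0 m/s, v_t2 = 2104.16 m/s
Step 6: dv2 = |3253.0 - 2104.16| = 1148.84 m/s
Step 7: Total delta-v = 1629.35 + 1148.84 = 2778.2 m/s

2778.2


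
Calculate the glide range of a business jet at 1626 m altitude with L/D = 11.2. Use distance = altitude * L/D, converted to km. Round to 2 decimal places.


Step 1: Glide distance = altitude * L/D = 1626 * 11.2 = 18211.2 m
Step 2: Convert to km: 18211.2 / 1000 = 18.21 km

18.21


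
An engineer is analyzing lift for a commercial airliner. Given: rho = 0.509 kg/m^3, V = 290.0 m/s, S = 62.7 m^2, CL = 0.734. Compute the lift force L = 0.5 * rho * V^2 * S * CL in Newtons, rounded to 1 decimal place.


Step 1: Calculate dynamic pressure q = 0.5 * 0.509 * 290.0^2 = 0.5 * 0.509 * 84100.0 = 21403.45 Pa
Step 2: Multiply by wing area and lift coefficient: L = 21403.45 * 62.7 * 0.734
Step 3: L = 1341996.315 * 0.734 = 985025.3 N

985025.3


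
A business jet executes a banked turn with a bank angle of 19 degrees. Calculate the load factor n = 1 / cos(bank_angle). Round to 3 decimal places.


Step 1: Convert 19 degrees to radians = 0.331613
Step 2: cos(19 deg) = 0.945519
Step 3: n = 1 / 0.945519 = 1.058

1.058


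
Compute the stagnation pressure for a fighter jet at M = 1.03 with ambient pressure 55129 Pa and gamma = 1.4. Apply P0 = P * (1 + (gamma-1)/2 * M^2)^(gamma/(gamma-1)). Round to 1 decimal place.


Step 1: (gamma-1)/2 * M^2 = 0.2 * 1.0609 = 0.21218
Step 2: 1 + 0.21218 = 1.21218
Step 3: Exponent gamma/(gamma-1) = 3.5
Step 4: P0 = 55129 * 1.21218^3.5 = 108109.8 Pa

108109.8


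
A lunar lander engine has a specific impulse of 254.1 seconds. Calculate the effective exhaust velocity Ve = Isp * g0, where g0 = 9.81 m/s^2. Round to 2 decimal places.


Step 1: Ve = Isp * g0 = 254.1 * 9.81
Step 2: Ve = 2492.72 m/s

2492.72


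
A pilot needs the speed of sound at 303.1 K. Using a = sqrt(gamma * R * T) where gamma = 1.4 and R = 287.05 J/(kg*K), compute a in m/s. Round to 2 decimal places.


Step 1: gamma * R * T = 1.4 * 287.05 * 303.1 = 121806.797
Step 2: a = sqrt(121806.797) = 349.01 m/s

349.01


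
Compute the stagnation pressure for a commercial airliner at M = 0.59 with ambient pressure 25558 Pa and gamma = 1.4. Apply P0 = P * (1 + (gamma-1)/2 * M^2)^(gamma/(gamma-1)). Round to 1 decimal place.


Step 1: (gamma-1)/2 * M^2 = 0.2 * 0.3481 = 0.06962
Step 2: 1 + 0.06962 = 1.06962
Step 3: Exponent gamma/(gamma-1) = 3.5
Step 4: P0 = 25558 * 1.06962^3.5 = 32346.7 Pa

32346.7


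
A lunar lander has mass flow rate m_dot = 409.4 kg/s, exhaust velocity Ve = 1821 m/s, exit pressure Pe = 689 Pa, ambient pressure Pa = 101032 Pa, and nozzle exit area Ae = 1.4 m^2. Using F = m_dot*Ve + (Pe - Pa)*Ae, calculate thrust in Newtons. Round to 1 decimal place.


Step 1: Momentum thrust = m_dot * Ve = 409.4 * 1821 = 745517.4 N
Step 2: Pressure thrust = (Pe - Pa) * Ae = (689 - 101032) * 1.4 = -140480.2 N
Step 3: Total thrust F = 745517.4 + -140480.2 = 605037.2 N

605037.2


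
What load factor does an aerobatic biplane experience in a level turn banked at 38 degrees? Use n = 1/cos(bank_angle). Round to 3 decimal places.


Step 1: Convert 38 degrees to radians = 0.663225
Step 2: cos(38 deg) = 0.788011
Step 3: n = 1 / 0.788011 = 1.269

1.269


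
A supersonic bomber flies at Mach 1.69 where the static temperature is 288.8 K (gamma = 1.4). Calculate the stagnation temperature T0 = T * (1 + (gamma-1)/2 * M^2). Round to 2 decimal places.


Step 1: (gamma-1)/2 = 0.2
Step 2: M^2 = 2.8561
Step 3: 1 + 0.2 * 2.8561 = 1.57122
Step 4: T0 = 288.8 * 1.57122 = 453.77 K

453.77


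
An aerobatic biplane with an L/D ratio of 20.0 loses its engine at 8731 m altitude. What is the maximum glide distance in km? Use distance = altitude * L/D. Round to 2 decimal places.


Step 1: Glide distance = altitude * L/D = 8731 * 20.0 = 174620.0 m
Step 2: Convert to km: 174620.0 / 1000 = 174.62 km

174.62


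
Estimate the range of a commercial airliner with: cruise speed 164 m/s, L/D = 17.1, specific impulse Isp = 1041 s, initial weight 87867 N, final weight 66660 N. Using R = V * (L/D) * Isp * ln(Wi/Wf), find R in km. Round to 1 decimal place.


Step 1: Coefficient = V * (L/D) * Isp = 164 * 17.1 * 1041 = 2919380.4 m
Step 2: Wi/Wf = 87867 / 66660 = 1.318137
Step 3: ln(1.318137) = 0.276219
Step 4: R = 2919380.4 * 0.276219 = 806389.0 m = 806.4 km

806.4


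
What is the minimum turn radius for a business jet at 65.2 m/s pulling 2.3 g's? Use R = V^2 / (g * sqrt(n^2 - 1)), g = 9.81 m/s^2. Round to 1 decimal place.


Step 1: V^2 = 65.2^2 = 4251.04
Step 2: n^2 - 1 = 2.3^2 - 1 = 4.29
Step 3: sqrt(4.29) = 2.071232
Step 4: R = 4251.04 / (9.81 * 2.071232) = 209.2 m

209.2


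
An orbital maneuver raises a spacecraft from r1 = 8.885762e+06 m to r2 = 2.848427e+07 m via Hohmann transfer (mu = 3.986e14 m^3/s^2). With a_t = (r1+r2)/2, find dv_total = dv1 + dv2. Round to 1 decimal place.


Step 1: Transfer semi-major axis a_t = (8.885762e+06 + 2.848427e+07) / 2 = 1.868502e+07 m
Step 2: v1 (circular at r1) = sqrt(mu/r1) = 6697.63 m/s
Step 3: v_t1 = sqrt(mu*(2/r1 - 1/a_t)) = 8269.46 m/s
Step 4: dv1 = |8269.46 - 6697.63| = 1571.83 m/s
Step 5: v2 (circular at r2) = 3740.81 m/s, v_t2 = 2579.69 m/s
Step 6: dv2 = |3740.81 - 2579.69| = 1161.13 m/s
Step 7: Total delta-v = 1571.83 + 1161.13 = 2733.0 m/s

2733.0


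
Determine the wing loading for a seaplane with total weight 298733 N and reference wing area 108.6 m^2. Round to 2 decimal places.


Step 1: Wing loading = W / S = 298733 / 108.6
Step 2: Wing loading = 2750.76 N/m^2

2750.76


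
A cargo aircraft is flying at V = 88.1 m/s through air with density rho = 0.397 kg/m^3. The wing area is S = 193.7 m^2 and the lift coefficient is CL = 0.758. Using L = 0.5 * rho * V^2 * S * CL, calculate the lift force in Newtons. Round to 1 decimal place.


Step 1: Calculate dynamic pressure q = 0.5 * 0.397 * 88.1^2 = 0.5 * 0.397 * 7761.61 = 1540.6796 Pa
Step 2: Multiply by wing area and lift coefficient: L = 1540.6796 * 193.7 * 0.758
Step 3: L = 298429.6356 * 0.758 = 226209.7 N

226209.7


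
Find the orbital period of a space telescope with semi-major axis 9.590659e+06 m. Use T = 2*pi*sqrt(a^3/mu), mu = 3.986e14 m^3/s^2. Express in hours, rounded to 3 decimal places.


Step 1: a^3 / mu = 8.821559e+20 / 3.986e14 = 2.213136e+06
Step 2: sqrt(2.213136e+06) = 1487.6612 s
Step 3: T = 2*pi * 1487.6612 = 9347.25 s
Step 4: T in hours = 9347.25 / 3600 = 2.596 hours

2.596


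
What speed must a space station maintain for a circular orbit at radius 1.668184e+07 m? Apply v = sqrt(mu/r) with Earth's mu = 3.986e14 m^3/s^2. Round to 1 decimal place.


Step 1: mu / r = 3.986e14 / 1.668184e+07 = 23894246.6778
Step 2: v = sqrt(23894246.6778) = 4888.2 m/s

4888.2


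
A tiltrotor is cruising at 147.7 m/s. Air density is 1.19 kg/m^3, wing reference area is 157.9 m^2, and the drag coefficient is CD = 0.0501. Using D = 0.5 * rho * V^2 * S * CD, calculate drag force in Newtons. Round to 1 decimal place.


Step 1: Dynamic pressure q = 0.5 * 1.19 * 147.7^2 = 12980.0975 Pa
Step 2: Drag D = q * S * CD = 12980.0975 * 157.9 * 0.0501
Step 3: D = 102682.8 N

102682.8


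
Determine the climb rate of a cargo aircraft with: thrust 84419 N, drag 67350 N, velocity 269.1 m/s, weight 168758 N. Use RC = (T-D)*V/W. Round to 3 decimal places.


Step 1: Excess thrust = T - D = 84419 - 67350 = 17069 N
Step 2: Excess power = 17069 * 269.1 = 4593267.9 W
Step 3: RC = 4593267.9 / 168758 = 27.218 m/s

27.218


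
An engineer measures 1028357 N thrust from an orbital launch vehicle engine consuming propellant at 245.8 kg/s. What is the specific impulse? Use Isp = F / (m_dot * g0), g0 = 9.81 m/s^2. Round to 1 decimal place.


Step 1: m_dot * g0 = 245.8 * 9.81 = 2411.3
Step 2: Isp = 1028357 / 2411.3 = 426.5 s

426.5


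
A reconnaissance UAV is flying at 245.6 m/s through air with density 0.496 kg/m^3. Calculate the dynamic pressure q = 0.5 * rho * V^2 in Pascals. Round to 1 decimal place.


Step 1: V^2 = 245.6^2 = 60319.36
Step 2: q = 0.5 * 0.496 * 60319.36
Step 3: q = 14959.2 Pa

14959.2


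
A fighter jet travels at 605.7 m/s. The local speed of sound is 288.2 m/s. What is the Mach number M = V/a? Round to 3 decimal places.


Step 1: M = V / a = 605.7 / 288.2
Step 2: M = 2.102

2.102


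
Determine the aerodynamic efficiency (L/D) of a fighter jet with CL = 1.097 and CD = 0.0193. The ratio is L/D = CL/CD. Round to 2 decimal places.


Step 1: L/D = CL / CD = 1.097 / 0.0193
Step 2: L/D = 56.84

56.84


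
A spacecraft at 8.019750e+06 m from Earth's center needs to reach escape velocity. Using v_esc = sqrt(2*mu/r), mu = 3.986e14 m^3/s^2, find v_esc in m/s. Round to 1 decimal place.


Step 1: 2*mu/r = 2 * 3.986e14 / 8.019750e+06 = 99404594.9063
Step 2: v_esc = sqrt(99404594.9063) = 9970.2 m/s

9970.2


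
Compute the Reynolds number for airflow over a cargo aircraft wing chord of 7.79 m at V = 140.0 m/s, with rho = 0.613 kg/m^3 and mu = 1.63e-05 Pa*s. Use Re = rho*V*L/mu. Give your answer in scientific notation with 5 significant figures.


Step 1: Numerator = rho * V * L = 0.613 * 140.0 * 7.79 = 668.5378
Step 2: Re = 668.5378 / 1.63e-05
Step 3: Re = 4.1015e+07

4.1015e+07


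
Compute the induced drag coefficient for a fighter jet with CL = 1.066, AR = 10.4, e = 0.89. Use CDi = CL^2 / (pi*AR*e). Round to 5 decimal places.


Step 1: CL^2 = 1.066^2 = 1.136356
Step 2: pi * AR * e = 3.14159 * 10.4 * 0.89 = 29.078582
Step 3: CDi = 1.136356 / 29.078582 = 0.03908

0.03908


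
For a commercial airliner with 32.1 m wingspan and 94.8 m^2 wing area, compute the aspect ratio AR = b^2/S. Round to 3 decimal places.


Step 1: b^2 = 32.1^2 = 1030.41
Step 2: AR = 1030.41 / 94.8 = 10.869

10.869


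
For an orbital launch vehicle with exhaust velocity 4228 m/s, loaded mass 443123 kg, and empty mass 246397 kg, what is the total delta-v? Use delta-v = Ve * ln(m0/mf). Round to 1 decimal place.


Step 1: Mass ratio m0/mf = 443123 / 246397 = 1.798411
Step 2: ln(1.798411) = 0.586903
Step 3: delta-v = 4228 * 0.586903 = 2481.4 m/s

2481.4


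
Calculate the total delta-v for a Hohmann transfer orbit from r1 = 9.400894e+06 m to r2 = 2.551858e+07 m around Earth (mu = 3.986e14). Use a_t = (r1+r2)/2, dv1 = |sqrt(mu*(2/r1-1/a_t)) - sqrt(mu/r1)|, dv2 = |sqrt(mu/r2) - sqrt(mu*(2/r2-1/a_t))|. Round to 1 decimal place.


Step 1: Transfer semi-major axis a_t = (9.400894e+06 + 2.551858e+07) / 2 = 1.745974e+07 m
Step 2: v1 (circular at r1) = sqrt(mu/r1) = 6511.55 m/s
Step 3: v_t1 = sqrt(mu*(2/r1 - 1/a_t)) = 7872.15 m/s
Step 4: dv1 = |7872.15 - 6511.55| = 1360.61 m/s
Step 5: v2 (circular at r2) = 3952.21 m/s, v_t2 = 2900.05 m/s
Step 6: dv2 = |3952.21 - 2900.05| = 1052.16 m/s
Step 7: Total delta-v = 1360.61 + 1052.16 = 2412.8 m/s

2412.8


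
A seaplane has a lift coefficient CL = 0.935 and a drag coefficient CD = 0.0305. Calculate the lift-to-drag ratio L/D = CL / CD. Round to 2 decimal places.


Step 1: L/D = CL / CD = 0.935 / 0.0305
Step 2: L/D = 30.66

30.66


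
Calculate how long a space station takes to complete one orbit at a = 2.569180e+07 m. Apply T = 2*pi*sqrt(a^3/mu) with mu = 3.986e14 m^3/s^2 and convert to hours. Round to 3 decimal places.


Step 1: a^3 / mu = 1.695835e+22 / 3.986e14 = 4.254478e+07
Step 2: sqrt(4.254478e+07) = 6522.6361 s
Step 3: T = 2*pi * 6522.6361 = 40982.93 s
Step 4: T in hours = 40982.93 / 3600 = 11.384 hours

11.384


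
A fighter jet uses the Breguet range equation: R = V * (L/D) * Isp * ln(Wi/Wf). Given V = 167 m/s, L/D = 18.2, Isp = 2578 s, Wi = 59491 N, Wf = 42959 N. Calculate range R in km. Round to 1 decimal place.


Step 1: Coefficient = V * (L/D) * Isp = 167 * 18.2 * 2578 = 7835573.2 m
Step 2: Wi/Wf = 59491 / 42959 = 1.384832
Step 3: ln(1.384832) = 0.325579
Step 4: R = 7835573.2 * 0.325579 = 2551097.1 m = 2551.1 km

2551.1


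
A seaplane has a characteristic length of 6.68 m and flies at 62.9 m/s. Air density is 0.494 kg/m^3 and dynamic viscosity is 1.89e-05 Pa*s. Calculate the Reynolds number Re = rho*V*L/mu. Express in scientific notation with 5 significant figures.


Step 1: Numerator = rho * V * L = 0.494 * 62.9 * 6.68 = 207.564968
Step 2: Re = 207.564968 / 1.89e-05
Step 3: Re = 1.0982e+07

1.0982e+07


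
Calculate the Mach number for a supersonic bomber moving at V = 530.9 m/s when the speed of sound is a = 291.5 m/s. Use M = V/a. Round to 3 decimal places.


Step 1: M = V / a = 530.9 / 291.5
Step 2: M = 1.821

1.821


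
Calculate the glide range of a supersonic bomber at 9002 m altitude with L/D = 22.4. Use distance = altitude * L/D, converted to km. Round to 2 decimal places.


Step 1: Glide distance = altitude * L/D = 9002 * 22.4 = 201644.8 m
Step 2: Convert to km: 201644.8 / 1000 = 201.64 km

201.64


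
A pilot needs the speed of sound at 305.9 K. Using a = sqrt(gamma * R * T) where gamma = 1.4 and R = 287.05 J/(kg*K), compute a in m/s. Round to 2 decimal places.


Step 1: gamma * R * T = 1.4 * 287.05 * 305.9 = 122932.033
Step 2: a = sqrt(122932.033) = 350.62 m/s

350.62


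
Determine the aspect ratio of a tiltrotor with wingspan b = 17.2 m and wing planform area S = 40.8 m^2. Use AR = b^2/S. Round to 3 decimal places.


Step 1: b^2 = 17.2^2 = 295.84
Step 2: AR = 295.84 / 40.8 = 7.251

7.251


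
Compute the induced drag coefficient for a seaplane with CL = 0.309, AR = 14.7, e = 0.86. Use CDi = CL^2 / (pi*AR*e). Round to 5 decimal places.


Step 1: CL^2 = 0.309^2 = 0.095481
Step 2: pi * AR * e = 3.14159 * 14.7 * 0.86 = 39.716014
Step 3: CDi = 0.095481 / 39.716014 = 0.00240

0.00240


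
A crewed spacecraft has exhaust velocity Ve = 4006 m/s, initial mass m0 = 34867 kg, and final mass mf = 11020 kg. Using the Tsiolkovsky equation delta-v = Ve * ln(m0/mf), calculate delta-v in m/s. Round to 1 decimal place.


Step 1: Mass ratio m0/mf = 34867 / 11020 = 3.163975
Step 2: ln(3.163975) = 1.151829
Step 3: delta-v = 4006 * 1.151829 = 4614.2 m/s

4614.2


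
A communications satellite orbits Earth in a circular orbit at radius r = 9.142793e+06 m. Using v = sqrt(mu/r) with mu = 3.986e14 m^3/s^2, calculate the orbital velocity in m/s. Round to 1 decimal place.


Step 1: mu / r = 3.986e14 / 9.142793e+06 = 43597180.8615
Step 2: v = sqrt(43597180.8615) = 6602.8 m/s

6602.8


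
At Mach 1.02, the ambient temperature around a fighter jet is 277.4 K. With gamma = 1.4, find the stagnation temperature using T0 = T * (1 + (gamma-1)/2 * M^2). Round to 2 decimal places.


Step 1: (gamma-1)/2 = 0.2
Step 2: M^2 = 1.0404
Step 3: 1 + 0.2 * 1.0404 = 1.20808
Step 4: T0 = 277.4 * 1.20808 = 335.12 K

335.12


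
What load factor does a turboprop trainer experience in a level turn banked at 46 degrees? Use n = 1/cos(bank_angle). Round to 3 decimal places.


Step 1: Convert 46 degrees to radians = 0.802851
Step 2: cos(46 deg) = 0.694658
Step 3: n = 1 / 0.694658 = 1.440

1.440


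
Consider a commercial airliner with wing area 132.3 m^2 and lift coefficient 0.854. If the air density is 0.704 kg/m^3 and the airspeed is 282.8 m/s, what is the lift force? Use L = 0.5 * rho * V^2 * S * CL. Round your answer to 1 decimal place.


Step 1: Calculate dynamic pressure q = 0.5 * 0.704 * 282.8^2 = 0.5 * 0.704 * 79975.84 = 28151.4957 Pa
Step 2: Multiply by wing area and lift coefficient: L = 28151.4957 * 132.3 * 0.854
Step 3: L = 3724442.8785 * 0.854 = 3180674.2 N

3180674.2


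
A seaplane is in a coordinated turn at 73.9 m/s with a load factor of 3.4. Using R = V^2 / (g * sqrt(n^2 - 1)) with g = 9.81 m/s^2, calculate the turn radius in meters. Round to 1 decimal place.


Step 1: V^2 = 73.9^2 = 5461.21
Step 2: n^2 - 1 = 3.4^2 - 1 = 10.56
Step 3: sqrt(10.56) = 3.249615
Step 4: R = 5461.21 / (9.81 * 3.249615) = 171.3 m

171.3


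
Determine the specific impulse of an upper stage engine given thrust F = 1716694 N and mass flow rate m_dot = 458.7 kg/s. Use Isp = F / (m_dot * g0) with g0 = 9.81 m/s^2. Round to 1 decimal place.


Step 1: m_dot * g0 = 458.7 * 9.81 = 4499.85
Step 2: Isp = 1716694 / 4499.85 = 381.5 s

381.5


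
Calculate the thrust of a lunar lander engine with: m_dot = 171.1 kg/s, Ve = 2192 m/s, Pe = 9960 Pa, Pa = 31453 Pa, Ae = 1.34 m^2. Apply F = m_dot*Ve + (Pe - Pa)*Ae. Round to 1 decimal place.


Step 1: Momentum thrust = m_dot * Ve = 171.1 * 2192 = 375051.2 N
Step 2: Pressure thrust = (Pe - Pa) * Ae = (9960 - 31453) * 1.34 = -28800.62 N
Step 3: Total thrust F = 375051.2 + -28800.62 = 346250.6 N

346250.6


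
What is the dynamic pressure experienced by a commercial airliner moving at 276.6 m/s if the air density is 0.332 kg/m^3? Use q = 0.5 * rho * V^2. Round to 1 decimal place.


Step 1: V^2 = 276.6^2 = 76507.56
Step 2: q = 0.5 * 0.332 * 76507.56
Step 3: q = 12700.3 Pa

12700.3


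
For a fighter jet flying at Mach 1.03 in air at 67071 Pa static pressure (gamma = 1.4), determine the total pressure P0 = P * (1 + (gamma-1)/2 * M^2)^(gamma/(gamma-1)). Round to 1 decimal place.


Step 1: (gamma-1)/2 * M^2 = 0.2 * 1.0609 = 0.21218
Step 2: 1 + 0.21218 = 1.21218
Step 3: Exponent gamma/(gamma-1) = 3.5
Step 4: P0 = 67071 * 1.21218^3.5 = 131528.4 Pa

131528.4


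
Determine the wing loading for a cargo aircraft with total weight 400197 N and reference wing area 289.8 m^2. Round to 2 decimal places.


Step 1: Wing loading = W / S = 400197 / 289.8
Step 2: Wing loading = 1380.94 N/m^2

1380.94


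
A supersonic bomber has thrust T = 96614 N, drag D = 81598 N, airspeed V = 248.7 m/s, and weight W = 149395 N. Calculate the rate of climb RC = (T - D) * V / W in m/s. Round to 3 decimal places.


Step 1: Excess thrust = T - D = 96614 - 81598 = 15016 N
Step 2: Excess power = 15016 * 248.7 = 3734479.2 W
Step 3: RC = 3734479.2 / 149395 = 24.997 m/s

24.997


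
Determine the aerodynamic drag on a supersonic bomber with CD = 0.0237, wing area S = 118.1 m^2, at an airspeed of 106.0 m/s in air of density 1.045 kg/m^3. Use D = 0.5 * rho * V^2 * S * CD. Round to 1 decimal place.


Step 1: Dynamic pressure q = 0.5 * 1.045 * 106.0^2 = 5870.81 Pa
Step 2: Drag D = q * S * CD = 5870.81 * 118.1 * 0.0237
Step 3: D = 16432.2 N

16432.2


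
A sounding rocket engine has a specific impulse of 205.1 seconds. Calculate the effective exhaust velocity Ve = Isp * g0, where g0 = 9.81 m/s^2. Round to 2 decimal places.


Step 1: Ve = Isp * g0 = 205.1 * 9.81
Step 2: Ve = 2012.03 m/s

2012.03


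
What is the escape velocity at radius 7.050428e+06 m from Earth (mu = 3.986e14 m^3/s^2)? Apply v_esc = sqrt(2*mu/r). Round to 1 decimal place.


Step 1: 2*mu/r = 2 * 3.986e14 / 7.050428e+06 = 113071149.7231
Step 2: v_esc = sqrt(113071149.7231) = 10633.5 m/s

10633.5


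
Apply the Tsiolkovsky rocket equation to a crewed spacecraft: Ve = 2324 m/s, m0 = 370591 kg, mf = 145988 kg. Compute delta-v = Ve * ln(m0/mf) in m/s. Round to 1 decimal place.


Step 1: Mass ratio m0/mf = 370591 / 145988 = 2.538503
Step 2: ln(2.538503) = 0.931575
Step 3: delta-v = 2324 * 0.931575 = 2165.0 m/s

2165.0


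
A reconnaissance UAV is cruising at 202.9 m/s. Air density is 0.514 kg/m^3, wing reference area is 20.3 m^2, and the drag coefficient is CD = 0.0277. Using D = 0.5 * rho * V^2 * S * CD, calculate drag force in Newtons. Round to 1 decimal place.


Step 1: Dynamic pressure q = 0.5 * 0.514 * 202.9^2 = 10580.2814 Pa
Step 2: Drag D = q * S * CD = 10580.2814 * 20.3 * 0.0277
Step 3: D = 5949.4 N

5949.4


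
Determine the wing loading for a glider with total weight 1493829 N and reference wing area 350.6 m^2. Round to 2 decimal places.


Step 1: Wing loading = W / S = 1493829 / 350.6
Step 2: Wing loading = 4260.78 N/m^2

4260.78


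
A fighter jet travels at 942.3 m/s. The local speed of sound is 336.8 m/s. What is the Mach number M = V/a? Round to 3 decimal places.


Step 1: M = V / a = 942.3 / 336.8
Step 2: M = 2.798

2.798


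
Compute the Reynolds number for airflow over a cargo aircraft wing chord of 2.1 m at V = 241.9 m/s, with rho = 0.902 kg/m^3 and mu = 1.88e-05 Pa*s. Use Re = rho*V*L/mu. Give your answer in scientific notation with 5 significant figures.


Step 1: Numerator = rho * V * L = 0.902 * 241.9 * 2.1 = 458.20698
Step 2: Re = 458.20698 / 1.88e-05
Step 3: Re = 2.4373e+07

2.4373e+07


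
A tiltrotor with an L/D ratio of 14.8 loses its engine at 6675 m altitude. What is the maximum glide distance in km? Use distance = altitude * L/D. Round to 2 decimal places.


Step 1: Glide distance = altitude * L/D = 6675 * 14.8 = 98790.0 m
Step 2: Convert to km: 98790.0 / 1000 = 98.79 km

98.79


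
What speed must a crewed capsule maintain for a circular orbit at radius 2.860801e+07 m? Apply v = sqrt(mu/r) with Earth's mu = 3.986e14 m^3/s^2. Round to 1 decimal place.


Step 1: mu / r = 3.986e14 / 2.860801e+07 = 13933160.6777
Step 2: v = sqrt(13933160.6777) = 3732.7 m/s

3732.7


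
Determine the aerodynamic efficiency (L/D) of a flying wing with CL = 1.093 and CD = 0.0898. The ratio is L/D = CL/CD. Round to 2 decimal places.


Step 1: L/D = CL / CD = 1.093 / 0.0898
Step 2: L/D = 12.17

12.17


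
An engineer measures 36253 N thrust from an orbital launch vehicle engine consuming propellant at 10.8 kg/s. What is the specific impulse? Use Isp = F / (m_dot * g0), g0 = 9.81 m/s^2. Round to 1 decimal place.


Step 1: m_dot * g0 = 10.8 * 9.81 = 105.95
Step 2: Isp = 36253 / 105.95 = 342.2 s

342.2


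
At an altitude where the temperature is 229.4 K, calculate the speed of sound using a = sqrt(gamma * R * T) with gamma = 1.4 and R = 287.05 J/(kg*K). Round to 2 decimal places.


Step 1: gamma * R * T = 1.4 * 287.05 * 229.4 = 92188.978
Step 2: a = sqrt(92188.978) = 303.63 m/s

303.63


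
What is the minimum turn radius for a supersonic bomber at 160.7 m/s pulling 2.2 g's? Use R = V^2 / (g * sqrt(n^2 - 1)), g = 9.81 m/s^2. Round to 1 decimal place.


Step 1: V^2 = 160.7^2 = 25824.49
Step 2: n^2 - 1 = 2.2^2 - 1 = 3.84
Step 3: sqrt(3.84) = 1.959592
Step 4: R = 25824.49 / (9.81 * 1.959592) = 1343.4 m

1343.4


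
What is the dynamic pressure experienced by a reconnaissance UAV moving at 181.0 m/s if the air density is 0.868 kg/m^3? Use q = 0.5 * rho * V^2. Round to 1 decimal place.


Step 1: V^2 = 181.0^2 = 32761.0
Step 2: q = 0.5 * 0.868 * 32761.0
Step 3: q = 14218.3 Pa

14218.3


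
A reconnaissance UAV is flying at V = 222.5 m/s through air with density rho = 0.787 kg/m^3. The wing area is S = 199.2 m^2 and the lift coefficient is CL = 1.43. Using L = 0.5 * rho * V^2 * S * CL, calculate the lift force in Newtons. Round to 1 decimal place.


Step 1: Calculate dynamic pressure q = 0.5 * 0.787 * 222.5^2 = 0.5 * 0.787 * 49506.25 = 19480.7094 Pa
Step 2: Multiply by wing area and lift coefficient: L = 19480.7094 * 199.2 * 1.43
Step 3: L = 3880557.3075 * 1.43 = 5549196.9 N

5549196.9


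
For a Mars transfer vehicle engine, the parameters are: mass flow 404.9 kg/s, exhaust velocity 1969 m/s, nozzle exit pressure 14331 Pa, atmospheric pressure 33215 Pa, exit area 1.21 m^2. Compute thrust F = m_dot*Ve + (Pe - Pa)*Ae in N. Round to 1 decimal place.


Step 1: Momentum thrust = m_dot * Ve = 404.9 * 1969 = 797248.1 N
Step 2: Pressure thrust = (Pe - Pa) * Ae = (14331 - 33215) * 1.21 = -22849.64 N
Step 3: Total thrust F = 797248.1 + -22849.64 = 774398.5 N

774398.5


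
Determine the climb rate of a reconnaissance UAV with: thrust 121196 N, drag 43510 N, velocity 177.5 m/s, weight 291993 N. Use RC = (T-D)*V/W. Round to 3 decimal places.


Step 1: Excess thrust = T - D = 121196 - 43510 = 77686 N
Step 2: Excess power = 77686 * 177.5 = 13789265.0 W
Step 3: RC = 13789265.0 / 291993 = 47.225 m/s

47.225


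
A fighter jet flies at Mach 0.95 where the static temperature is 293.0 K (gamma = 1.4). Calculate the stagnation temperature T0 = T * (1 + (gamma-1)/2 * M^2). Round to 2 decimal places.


Step 1: (gamma-1)/2 = 0.2
Step 2: M^2 = 0.9025
Step 3: 1 + 0.2 * 0.9025 = 1.1805
Step 4: T0 = 293.0 * 1.1805 = 345.89 K

345.89


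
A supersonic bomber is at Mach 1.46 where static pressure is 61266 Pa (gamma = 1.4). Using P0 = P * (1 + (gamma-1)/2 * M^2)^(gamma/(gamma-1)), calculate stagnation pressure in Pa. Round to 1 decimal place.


Step 1: (gamma-1)/2 * M^2 = 0.2 * 2.1316 = 0.42632
Step 2: 1 + 0.42632 = 1.42632
Step 3: Exponent gamma/(gamma-1) = 3.5
Step 4: P0 = 61266 * 1.42632^3.5 = 212314.1 Pa

212314.1


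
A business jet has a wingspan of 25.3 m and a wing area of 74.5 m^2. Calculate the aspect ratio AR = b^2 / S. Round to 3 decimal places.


Step 1: b^2 = 25.3^2 = 640.09
Step 2: AR = 640.09 / 74.5 = 8.592

8.592


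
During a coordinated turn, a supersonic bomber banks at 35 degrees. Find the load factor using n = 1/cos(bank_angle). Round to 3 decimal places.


Step 1: Convert 35 degrees to radians = 0.610865
Step 2: cos(35 deg) = 0.819152
Step 3: n = 1 / 0.819152 = 1.221

1.221


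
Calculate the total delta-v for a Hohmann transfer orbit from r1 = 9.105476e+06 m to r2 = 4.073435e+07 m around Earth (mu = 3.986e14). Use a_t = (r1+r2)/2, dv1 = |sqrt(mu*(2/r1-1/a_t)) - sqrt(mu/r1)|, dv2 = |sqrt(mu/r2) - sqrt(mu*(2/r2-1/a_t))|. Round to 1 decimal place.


Step 1: Transfer semi-major axis a_t = (9.105476e+06 + 4.073435e+07) / 2 = 2.491991e+07 m
Step 2: v1 (circular at r1) = sqrt(mu/r1) = 6616.33 m/s
Step 3: v_t1 = sqrt(mu*(2/r1 - 1/a_t)) = 8459.11 m/s
Step 4: dv1 = |8459.11 - 6616.33| = 1842.77 m/s
Step 5: v2 (circular at r2) = 3128.15 m/s, v_t2 = 1890.89 m/s
Step 6: dv2 = |3128.15 - 1890.89| = 1237.26 m/s
Step 7: Total delta-v = 1842.77 + 1237.26 = 3080.0 m/s

3080.0


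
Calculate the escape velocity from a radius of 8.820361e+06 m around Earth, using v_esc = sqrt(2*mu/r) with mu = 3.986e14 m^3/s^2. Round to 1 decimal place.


Step 1: 2*mu/r = 2 * 3.986e14 / 8.820361e+06 = 90381788.2284
Step 2: v_esc = sqrt(90381788.2284) = 9506.9 m/s

9506.9


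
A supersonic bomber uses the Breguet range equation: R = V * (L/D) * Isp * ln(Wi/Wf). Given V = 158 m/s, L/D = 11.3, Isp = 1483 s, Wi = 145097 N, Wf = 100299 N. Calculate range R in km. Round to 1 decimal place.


Step 1: Coefficient = V * (L/D) * Isp = 158 * 11.3 * 1483 = 2647748.2 m
Step 2: Wi/Wf = 145097 / 100299 = 1.446645
Step 3: ln(1.446645) = 0.369247
Step 4: R = 2647748.2 * 0.369247 = 977672.4 m = 977.7 km

977.7


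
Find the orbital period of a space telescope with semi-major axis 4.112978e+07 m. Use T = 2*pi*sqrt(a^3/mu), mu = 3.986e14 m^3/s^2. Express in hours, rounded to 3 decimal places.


Step 1: a^3 / mu = 6.957755e+22 / 3.986e14 = 1.745548e+08
Step 2: sqrt(1.745548e+08) = 13211.9199 s
Step 3: T = 2*pi * 13211.9199 = 83012.94 s
Step 4: T in hours = 83012.94 / 3600 = 23.059 hours

23.059


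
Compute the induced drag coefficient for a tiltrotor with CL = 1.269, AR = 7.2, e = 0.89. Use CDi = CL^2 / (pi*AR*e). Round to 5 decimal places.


Step 1: CL^2 = 1.269^2 = 1.610361
Step 2: pi * AR * e = 3.14159 * 7.2 * 0.89 = 20.131326
Step 3: CDi = 1.610361 / 20.131326 = 0.07999

0.07999


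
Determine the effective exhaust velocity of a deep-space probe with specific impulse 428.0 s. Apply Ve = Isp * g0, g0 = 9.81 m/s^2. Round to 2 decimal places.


Step 1: Ve = Isp * g0 = 428.0 * 9.81
Step 2: Ve = 4198.68 m/s

4198.68


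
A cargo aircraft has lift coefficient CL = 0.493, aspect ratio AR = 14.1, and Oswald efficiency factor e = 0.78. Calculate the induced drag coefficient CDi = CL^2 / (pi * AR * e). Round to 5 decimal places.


Step 1: CL^2 = 0.493^2 = 0.243049
Step 2: pi * AR * e = 3.14159 * 14.1 * 0.78 = 34.551236
Step 3: CDi = 0.243049 / 34.551236 = 0.00703

0.00703


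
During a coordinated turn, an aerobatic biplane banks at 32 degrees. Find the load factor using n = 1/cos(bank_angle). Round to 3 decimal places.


Step 1: Convert 32 degrees to radians = 0.558505
Step 2: cos(32 deg) = 0.848048
Step 3: n = 1 / 0.848048 = 1.179

1.179


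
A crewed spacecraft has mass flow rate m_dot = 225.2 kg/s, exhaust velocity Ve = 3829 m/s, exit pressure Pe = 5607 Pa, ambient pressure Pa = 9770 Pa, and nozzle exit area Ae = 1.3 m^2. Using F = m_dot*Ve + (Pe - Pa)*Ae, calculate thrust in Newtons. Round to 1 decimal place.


Step 1: Momentum thrust = m_dot * Ve = 225.2 * 3829 = 862290.8 N
Step 2: Pressure thrust = (Pe - Pa) * Ae = (5607 - 9770) * 1.3 = -5411.9 N
Step 3: Total thrust F = 862290.8 + -5411.9 = 856878.9 N

856878.9


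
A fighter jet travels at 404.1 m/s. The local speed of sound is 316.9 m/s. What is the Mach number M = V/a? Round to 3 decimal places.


Step 1: M = V / a = 404.1 / 316.9
Step 2: M = 1.275

1.275


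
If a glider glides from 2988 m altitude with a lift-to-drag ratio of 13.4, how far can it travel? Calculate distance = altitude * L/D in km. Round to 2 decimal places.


Step 1: Glide distance = altitude * L/D = 2988 * 13.4 = 40039.2 m
Step 2: Convert to km: 40039.2 / 1000 = 40.04 km

40.04


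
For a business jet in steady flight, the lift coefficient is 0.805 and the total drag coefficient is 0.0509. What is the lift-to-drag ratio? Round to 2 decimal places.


Step 1: L/D = CL / CD = 0.805 / 0.0509
Step 2: L/D = 15.82

15.82


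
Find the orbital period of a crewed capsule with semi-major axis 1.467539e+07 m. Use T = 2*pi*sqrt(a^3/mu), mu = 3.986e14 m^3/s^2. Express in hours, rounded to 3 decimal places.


Step 1: a^3 / mu = 3.160596e+21 / 3.986e14 = 7.929242e+06
Step 2: sqrt(7.929242e+06) = 2815.8909 s
Step 3: T = 2*pi * 2815.8909 = 17692.76 s
Step 4: T in hours = 17692.76 / 3600 = 4.915 hours

4.915


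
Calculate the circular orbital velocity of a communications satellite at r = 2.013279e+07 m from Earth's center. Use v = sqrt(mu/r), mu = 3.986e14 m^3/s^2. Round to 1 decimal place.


Step 1: mu / r = 3.986e14 / 2.013279e+07 = 19798547.5436
Step 2: v = sqrt(19798547.5436) = 4449.6 m/s

4449.6


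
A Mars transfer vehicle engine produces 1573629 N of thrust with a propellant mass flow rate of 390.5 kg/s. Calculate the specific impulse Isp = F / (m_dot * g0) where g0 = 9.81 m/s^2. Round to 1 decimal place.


Step 1: m_dot * g0 = 390.5 * 9.81 = 3830.81
Step 2: Isp = 1573629 / 3830.81 = 410.8 s

410.8


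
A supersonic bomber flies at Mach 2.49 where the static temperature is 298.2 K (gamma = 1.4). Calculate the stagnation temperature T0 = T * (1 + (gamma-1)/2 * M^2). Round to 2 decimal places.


Step 1: (gamma-1)/2 = 0.2
Step 2: M^2 = 6.2001
Step 3: 1 + 0.2 * 6.2001 = 2.24002
Step 4: T0 = 298.2 * 2.24002 = 667.97 K

667.97


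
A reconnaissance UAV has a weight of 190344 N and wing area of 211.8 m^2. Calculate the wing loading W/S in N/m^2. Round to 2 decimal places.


Step 1: Wing loading = W / S = 190344 / 211.8
Step 2: Wing loading = 898.70 N/m^2

898.70


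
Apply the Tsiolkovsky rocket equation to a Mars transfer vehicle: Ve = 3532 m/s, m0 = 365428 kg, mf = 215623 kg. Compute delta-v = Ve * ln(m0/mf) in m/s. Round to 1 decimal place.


Step 1: Mass ratio m0/mf = 365428 / 215623 = 1.694754
Step 2: ln(1.694754) = 0.527538
Step 3: delta-v = 3532 * 0.527538 = 1863.3 m/s

1863.3


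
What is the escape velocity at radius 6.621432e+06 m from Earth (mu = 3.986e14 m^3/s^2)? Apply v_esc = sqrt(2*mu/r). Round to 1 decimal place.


Step 1: 2*mu/r = 2 * 3.986e14 / 6.621432e+06 = 120396917.1623
Step 2: v_esc = sqrt(120396917.1623) = 10972.6 m/s

10972.6


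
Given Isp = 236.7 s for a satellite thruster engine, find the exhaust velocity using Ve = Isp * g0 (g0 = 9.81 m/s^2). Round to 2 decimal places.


Step 1: Ve = Isp * g0 = 236.7 * 9.81
Step 2: Ve = 2322.03 m/s

2322.03


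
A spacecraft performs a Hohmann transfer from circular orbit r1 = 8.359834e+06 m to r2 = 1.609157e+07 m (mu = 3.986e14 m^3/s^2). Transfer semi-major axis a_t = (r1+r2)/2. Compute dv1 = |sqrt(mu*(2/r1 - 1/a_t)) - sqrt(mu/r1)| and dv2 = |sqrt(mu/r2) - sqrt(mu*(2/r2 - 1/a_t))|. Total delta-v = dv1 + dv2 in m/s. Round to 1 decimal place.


Step 1: Transfer semi-major axis a_t = (8.359834e+06 + 1.609157e+07) / 2 = 1.222570e+07 m
Step 2: v1 (circular at r1) = sqrt(mu/r1) = 6905.1 m/s
Step 3: v_t1 = sqrt(mu*(2/r1 - 1/a_t)) = 7921.95 m/s
Step 4: dv1 = |7921.95 - 6905.1| = 1016.85 m/s
Step 5: v2 (circular at r2) = 4977.02 m/s, v_t2 = 4115.58 m/s
Step 6: dv2 = |4977.02 - 4115.58| = 861.44 m/s
Step 7: Total delta-v = 1016.85 + 861.44 = 1878.3 m/s

1878.3


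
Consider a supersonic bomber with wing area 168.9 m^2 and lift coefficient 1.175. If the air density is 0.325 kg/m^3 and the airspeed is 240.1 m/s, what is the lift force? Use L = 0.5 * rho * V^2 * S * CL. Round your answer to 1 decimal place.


Step 1: Calculate dynamic pressure q = 0.5 * 0.325 * 240.1^2 = 0.5 * 0.325 * 57648.01 = 9367.8016 Pa
Step 2: Multiply by wing area and lift coefficient: L = 9367.8016 * 168.9 * 1.175
Step 3: L = 1582221.6945 * 1.175 = 1859110.5 N

1859110.5


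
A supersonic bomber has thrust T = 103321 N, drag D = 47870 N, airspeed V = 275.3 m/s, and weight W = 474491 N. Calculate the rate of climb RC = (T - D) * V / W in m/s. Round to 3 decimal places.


Step 1: Excess thrust = T - D = 103321 - 47870 = 55451 N
Step 2: Excess power = 55451 * 275.3 = 15265660.3 W
Step 3: RC = 15265660.3 / 474491 = 32.173 m/s

32.173


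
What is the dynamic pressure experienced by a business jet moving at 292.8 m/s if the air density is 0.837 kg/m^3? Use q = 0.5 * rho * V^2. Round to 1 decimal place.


Step 1: V^2 = 292.8^2 = 85731.84
Step 2: q = 0.5 * 0.837 * 85731.84
Step 3: q = 35878.8 Pa

35878.8


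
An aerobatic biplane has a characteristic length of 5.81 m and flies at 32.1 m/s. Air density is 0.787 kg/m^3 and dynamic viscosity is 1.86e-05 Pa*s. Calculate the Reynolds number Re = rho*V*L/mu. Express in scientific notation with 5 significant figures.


Step 1: Numerator = rho * V * L = 0.787 * 32.1 * 5.81 = 146.776287
Step 2: Re = 146.776287 / 1.86e-05
Step 3: Re = 7.8912e+06

7.8912e+06


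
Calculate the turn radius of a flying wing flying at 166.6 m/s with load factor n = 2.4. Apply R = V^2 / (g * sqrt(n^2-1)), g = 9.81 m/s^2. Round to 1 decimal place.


Step 1: V^2 = 166.6^2 = 27755.56
Step 2: n^2 - 1 = 2.4^2 - 1 = 4.76
Step 3: sqrt(4.76) = 2.181742
Step 4: R = 27755.56 / (9.81 * 2.181742) = 1296.8 m

1296.8


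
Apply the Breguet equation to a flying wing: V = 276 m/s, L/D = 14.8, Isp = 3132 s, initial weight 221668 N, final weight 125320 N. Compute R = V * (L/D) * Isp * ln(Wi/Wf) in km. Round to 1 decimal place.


Step 1: Coefficient = V * (L/D) * Isp = 276 * 14.8 * 3132 = 12793593.6 m
Step 2: Wi/Wf = 221668 / 125320 = 1.768816
Step 3: ln(1.768816) = 0.57031
Step 4: R = 12793593.6 * 0.57031 = 7296318.2 m = 7296.3 km

7296.3


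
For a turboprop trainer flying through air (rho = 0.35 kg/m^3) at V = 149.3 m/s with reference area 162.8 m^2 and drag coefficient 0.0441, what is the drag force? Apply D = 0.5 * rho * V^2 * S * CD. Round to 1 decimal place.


Step 1: Dynamic pressure q = 0.5 * 0.35 * 149.3^2 = 3900.8358 Pa
Step 2: Drag D = q * S * CD = 3900.8358 * 162.8 * 0.0441
Step 3: D = 28006.0 N

28006.0


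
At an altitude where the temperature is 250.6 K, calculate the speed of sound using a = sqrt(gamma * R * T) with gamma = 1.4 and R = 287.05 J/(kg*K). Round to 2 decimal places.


Step 1: gamma * R * T = 1.4 * 287.05 * 250.6 = 100708.622
Step 2: a = sqrt(100708.622) = 317.35 m/s

317.35


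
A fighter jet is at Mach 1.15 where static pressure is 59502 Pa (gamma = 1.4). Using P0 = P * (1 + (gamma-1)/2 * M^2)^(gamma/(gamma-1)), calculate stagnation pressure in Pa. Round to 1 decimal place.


Step 1: (gamma-1)/2 * M^2 = 0.2 * 1.3225 = 0.2645
Step 2: 1 + 0.2645 = 1.2645
Step 3: Exponent gamma/(gamma-1) = 3.5
Step 4: P0 = 59502 * 1.2645^3.5 = 135284.3 Pa

135284.3


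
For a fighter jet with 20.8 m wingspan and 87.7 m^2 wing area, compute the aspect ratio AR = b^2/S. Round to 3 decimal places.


Step 1: b^2 = 20.8^2 = 432.64
Step 2: AR = 432.64 / 87.7 = 4.933

4.933


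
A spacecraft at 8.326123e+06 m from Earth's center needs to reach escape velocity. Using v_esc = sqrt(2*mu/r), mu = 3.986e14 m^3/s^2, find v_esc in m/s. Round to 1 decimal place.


Step 1: 2*mu/r = 2 * 3.986e14 / 8.326123e+06 = 95746843.9993
Step 2: v_esc = sqrt(95746843.9993) = 9785.0 m/s

9785.0


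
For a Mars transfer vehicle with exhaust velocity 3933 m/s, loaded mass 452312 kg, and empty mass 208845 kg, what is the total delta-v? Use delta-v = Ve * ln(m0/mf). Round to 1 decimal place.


Step 1: Mass ratio m0/mf = 452312 / 208845 = 2.165778
Step 2: ln(2.165778) = 0.77278
Step 3: delta-v = 3933 * 0.77278 = 3039.3 m/s

3039.3
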